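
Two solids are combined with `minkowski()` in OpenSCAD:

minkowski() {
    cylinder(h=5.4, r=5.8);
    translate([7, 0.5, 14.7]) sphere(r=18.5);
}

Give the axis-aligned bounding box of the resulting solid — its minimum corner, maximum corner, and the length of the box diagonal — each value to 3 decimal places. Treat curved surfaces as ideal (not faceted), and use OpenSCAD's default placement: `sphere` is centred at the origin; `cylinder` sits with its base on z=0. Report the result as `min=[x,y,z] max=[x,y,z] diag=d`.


A = translate([7, 0.5, 14.7]) sphere(r=18.5) → bbox [-11.5,-18,-3.8] .. [25.5,19,33.2]
B = cylinder(h=5.4, r=5.8) → bbox [-5.8,-5.8,0] .. [5.8,5.8,5.4]
lo = A.lo+B.lo = [-11.5-5.8, -18-5.8, -3.8+0] = [-17.300,-23.800,-3.800]
hi = A.hi+B.hi = [25.5+5.8, 19+5.8, 33.2+5.4] = [31.300,24.800,38.600]
diag = √(48.6²+48.6²+42.4²) = √6521.68 = 80.757

min=[-17.300,-23.800,-3.800] max=[31.300,24.800,38.600] diag=80.757


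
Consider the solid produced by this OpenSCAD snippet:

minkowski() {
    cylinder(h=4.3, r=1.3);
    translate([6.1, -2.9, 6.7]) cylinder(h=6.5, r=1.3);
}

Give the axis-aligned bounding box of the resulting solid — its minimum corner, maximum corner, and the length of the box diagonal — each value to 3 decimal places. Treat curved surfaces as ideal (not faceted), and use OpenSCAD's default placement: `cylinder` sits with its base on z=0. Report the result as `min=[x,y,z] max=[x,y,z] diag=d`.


A = translate([6.1, -2.9, 6.7]) cylinder(h=6.5, r=1.3) → bbox [4.8,-4.2,6.7] .. [7.4,-1.6,13.2]
B = cylinder(h=4.3, r=1.3) → bbox [-1.3,-1.3,0] .. [1.3,1.3,4.3]
lo = A.lo+B.lo = [4.8-1.3, -4.2-1.3, 6.7+0] = [3.500,-5.500,6.700]
hi = A.hi+B.hi = [7.4+1.3, -1.6+1.3, 13.2+4.3] = [8.700,-0.300,17.500]
diag = √(5.2²+5.2²+10.8²) = √170.72 = 13.066

min=[3.500,-5.500,6.700] max=[8.700,-0.300,17.500] diag=13.066


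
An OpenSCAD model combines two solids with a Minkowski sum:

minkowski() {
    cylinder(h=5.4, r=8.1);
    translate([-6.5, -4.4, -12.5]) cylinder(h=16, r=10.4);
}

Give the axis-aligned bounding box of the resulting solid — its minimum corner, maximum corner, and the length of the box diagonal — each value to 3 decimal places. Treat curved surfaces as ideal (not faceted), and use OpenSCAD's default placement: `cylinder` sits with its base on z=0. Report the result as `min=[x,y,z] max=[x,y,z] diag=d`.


A = translate([-6.5, -4.4, -12.5]) cylinder(h=16, r=10.4) → bbox [-16.9,-14.8,-12.5] .. [3.9,6,3.5]
B = cylinder(h=5.4, r=8.1) → bbox [-8.1,-8.1,0] .. [8.1,8.1,5.4]
lo = A.lo+B.lo = [-16.9-8.1, -14.8-8.1, -12.5+0] = [-25.000,-22.900,-12.500]
hi = A.hi+B.hi = [3.9+8.1, 6+8.1, 3.5+5.4] = [12.000,14.100,8.900]
diag = √(37²+37²+21.4²) = √3195.96 = 56.533

min=[-25.000,-22.900,-12.500] max=[12.000,14.100,8.900] diag=56.533


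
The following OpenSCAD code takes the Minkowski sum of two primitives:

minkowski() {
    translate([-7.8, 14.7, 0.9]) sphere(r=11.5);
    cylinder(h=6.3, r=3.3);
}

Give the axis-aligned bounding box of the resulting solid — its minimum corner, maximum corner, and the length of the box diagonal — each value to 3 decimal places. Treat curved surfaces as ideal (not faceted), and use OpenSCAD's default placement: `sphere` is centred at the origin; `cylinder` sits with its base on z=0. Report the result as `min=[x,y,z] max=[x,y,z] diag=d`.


min=[-22.600,-0.100,-10.600] max=[7.000,29.500,18.700] diag=51.096

A = translate([-7.8, 14.7, 0.9]) sphere(r=11.5) → bbox [-19.3,3.2,-10.6] .. [3.7,26.2,12.4]
B = cylinder(h=6.3, r=3.3) → bbox [-3.3,-3.3,0] .. [3.3,3.3,6.3]
lo = A.lo+B.lo = [-19.3-3.3, 3.2-3.3, -10.6+0] = [-22.600,-0.100,-10.600]
hi = A.hi+B.hi = [3.7+3.3, 26.2+3.3, 12.4+6.3] = [7.000,29.500,18.700]
diag = √(29.6²+29.6²+29.3²) = √2610.81 = 51.096


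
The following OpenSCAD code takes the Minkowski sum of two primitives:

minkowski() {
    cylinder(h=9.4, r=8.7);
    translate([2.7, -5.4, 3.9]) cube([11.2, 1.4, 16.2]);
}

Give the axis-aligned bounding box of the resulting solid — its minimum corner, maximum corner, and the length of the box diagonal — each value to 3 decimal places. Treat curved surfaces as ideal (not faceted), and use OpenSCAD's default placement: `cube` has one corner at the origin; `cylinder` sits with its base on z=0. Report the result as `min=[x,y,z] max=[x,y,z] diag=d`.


min=[-6.000,-14.100,3.900] max=[22.600,4.700,29.500] diag=42.741

A = translate([2.7, -5.4, 3.9]) cube([11.2, 1.4, 16.2]) → bbox [2.7,-5.4,3.9] .. [13.9,-4,20.1]
B = cylinder(h=9.4, r=8.7) → bbox [-8.7,-8.7,0] .. [8.7,8.7,9.4]
lo = A.lo+B.lo = [2.7-8.7, -5.4-8.7, 3.9+0] = [-6.000,-14.100,3.900]
hi = A.hi+B.hi = [13.9+8.7, -4+8.7, 20.1+9.4] = [22.600,4.700,29.500]
diag = √(28.6²+18.8²+25.6²) = √1826.76 = 42.741


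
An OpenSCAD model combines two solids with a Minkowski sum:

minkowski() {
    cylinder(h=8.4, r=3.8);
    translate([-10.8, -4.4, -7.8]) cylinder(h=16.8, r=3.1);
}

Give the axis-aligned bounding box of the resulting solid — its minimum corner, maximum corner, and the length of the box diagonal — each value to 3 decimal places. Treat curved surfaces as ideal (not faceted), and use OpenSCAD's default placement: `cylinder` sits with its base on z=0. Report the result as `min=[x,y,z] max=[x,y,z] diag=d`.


A = translate([-10.8, -4.4, -7.8]) cylinder(h=16.8, r=3.1) → bbox [-13.9,-7.5,-7.8] .. [-7.7,-1.3,9]
B = cylinder(h=8.4, r=3.8) → bbox [-3.8,-3.8,0] .. [3.8,3.8,8.4]
lo = A.lo+B.lo = [-13.9-3.8, -7.5-3.8, -7.8+0] = [-17.700,-11.300,-7.800]
hi = A.hi+B.hi = [-7.7+3.8, -1.3+3.8, 9+8.4] = [-3.900,2.500,17.400]
diag = √(13.8²+13.8²+25.2²) = √1015.92 = 31.873

min=[-17.700,-11.300,-7.800] max=[-3.900,2.500,17.400] diag=31.873


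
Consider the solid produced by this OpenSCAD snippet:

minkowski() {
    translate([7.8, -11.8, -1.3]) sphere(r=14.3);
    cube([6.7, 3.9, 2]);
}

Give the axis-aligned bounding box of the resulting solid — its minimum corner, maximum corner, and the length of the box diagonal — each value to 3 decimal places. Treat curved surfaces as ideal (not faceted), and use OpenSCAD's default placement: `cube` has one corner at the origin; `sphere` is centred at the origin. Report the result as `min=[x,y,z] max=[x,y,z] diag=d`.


min=[-6.500,-26.100,-15.600] max=[28.800,6.400,15.000] diag=56.910

A = translate([7.8, -11.8, -1.3]) sphere(r=14.3) → bbox [-6.5,-26.1,-15.6] .. [22.1,2.5,13]
B = cube([6.7, 3.9, 2]) → bbox [0,0,0] .. [6.7,3.9,2]
lo = A.lo+B.lo = [-6.5+0, -26.1+0, -15.6+0] = [-6.500,-26.100,-15.600]
hi = A.hi+B.hi = [22.1+6.7, 2.5+3.9, 13+2] = [28.800,6.400,15.000]
diag = √(35.3²+32.5²+30.6²) = √3238.7 = 56.910


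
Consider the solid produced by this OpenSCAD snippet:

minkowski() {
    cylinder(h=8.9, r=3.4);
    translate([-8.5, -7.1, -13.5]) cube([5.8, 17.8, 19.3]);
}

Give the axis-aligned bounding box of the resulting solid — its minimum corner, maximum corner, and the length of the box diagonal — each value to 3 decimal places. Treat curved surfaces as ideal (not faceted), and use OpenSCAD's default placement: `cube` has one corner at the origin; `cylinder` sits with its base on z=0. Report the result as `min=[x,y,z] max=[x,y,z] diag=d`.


A = translate([-8.5, -7.1, -13.5]) cube([5.8, 17.8, 19.3]) → bbox [-8.5,-7.1,-13.5] .. [-2.7,10.7,5.8]
B = cylinder(h=8.9, r=3.4) → bbox [-3.4,-3.4,0] .. [3.4,3.4,8.9]
lo = A.lo+B.lo = [-8.5-3.4, -7.1-3.4, -13.5+0] = [-11.900,-10.500,-13.500]
hi = A.hi+B.hi = [-2.7+3.4, 10.7+3.4, 5.8+8.9] = [0.700,14.100,14.700]
diag = √(12.6²+24.6²+28.2²) = √1559.16 = 39.486

min=[-11.900,-10.500,-13.500] max=[0.700,14.100,14.700] diag=39.486


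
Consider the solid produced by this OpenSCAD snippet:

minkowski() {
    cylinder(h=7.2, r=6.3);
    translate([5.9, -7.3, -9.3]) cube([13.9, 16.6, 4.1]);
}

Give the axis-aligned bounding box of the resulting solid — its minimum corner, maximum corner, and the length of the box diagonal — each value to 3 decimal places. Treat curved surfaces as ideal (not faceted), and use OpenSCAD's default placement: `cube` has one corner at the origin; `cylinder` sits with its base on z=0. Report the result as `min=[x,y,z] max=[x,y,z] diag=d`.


min=[-0.400,-13.600,-9.300] max=[26.100,15.600,2.000] diag=41.019

A = translate([5.9, -7.3, -9.3]) cube([13.9, 16.6, 4.1]) → bbox [5.9,-7.3,-9.3] .. [19.8,9.3,-5.2]
B = cylinder(h=7.2, r=6.3) → bbox [-6.3,-6.3,0] .. [6.3,6.3,7.2]
lo = A.lo+B.lo = [5.9-6.3, -7.3-6.3, -9.3+0] = [-0.400,-13.600,-9.300]
hi = A.hi+B.hi = [19.8+6.3, 9.3+6.3, -5.2+7.2] = [26.100,15.600,2.000]
diag = √(26.5²+29.2²+11.3²) = √1682.58 = 41.019


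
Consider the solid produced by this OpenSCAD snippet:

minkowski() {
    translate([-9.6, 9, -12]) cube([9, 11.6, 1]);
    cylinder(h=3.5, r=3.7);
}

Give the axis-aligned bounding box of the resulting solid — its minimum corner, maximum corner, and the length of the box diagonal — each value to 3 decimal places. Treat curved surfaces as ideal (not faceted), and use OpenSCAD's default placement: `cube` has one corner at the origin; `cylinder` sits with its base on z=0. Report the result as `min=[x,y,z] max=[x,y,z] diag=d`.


A = translate([-9.6, 9, -12]) cube([9, 11.6, 1]) → bbox [-9.6,9,-12] .. [-0.6,20.6,-11]
B = cylinder(h=3.5, r=3.7) → bbox [-3.7,-3.7,0] .. [3.7,3.7,3.5]
lo = A.lo+B.lo = [-9.6-3.7, 9-3.7, -12+0] = [-13.300,5.300,-12.000]
hi = A.hi+B.hi = [-0.6+3.7, 20.6+3.7, -11+3.5] = [3.100,24.300,-7.500]
diag = √(16.4²+19²+4.5²) = √650.21 = 25.499

min=[-13.300,5.300,-12.000] max=[3.100,24.300,-7.500] diag=25.499


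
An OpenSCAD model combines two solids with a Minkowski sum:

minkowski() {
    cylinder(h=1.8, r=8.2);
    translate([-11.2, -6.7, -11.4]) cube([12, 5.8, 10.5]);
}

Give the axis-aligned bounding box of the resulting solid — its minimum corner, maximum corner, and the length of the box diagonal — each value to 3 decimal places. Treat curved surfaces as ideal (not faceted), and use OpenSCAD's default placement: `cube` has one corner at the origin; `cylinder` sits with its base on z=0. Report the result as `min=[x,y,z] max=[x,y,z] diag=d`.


min=[-19.400,-14.900,-11.400] max=[9.000,7.300,0.900] diag=38.088

A = translate([-11.2, -6.7, -11.4]) cube([12, 5.8, 10.5]) → bbox [-11.2,-6.7,-11.4] .. [0.8,-0.9,-0.9]
B = cylinder(h=1.8, r=8.2) → bbox [-8.2,-8.2,0] .. [8.2,8.2,1.8]
lo = A.lo+B.lo = [-11.2-8.2, -6.7-8.2, -11.4+0] = [-19.400,-14.900,-11.400]
hi = A.hi+B.hi = [0.8+8.2, -0.9+8.2, -0.9+1.8] = [9.000,7.300,0.900]
diag = √(28.4²+22.2²+12.3²) = √1450.69 = 38.088


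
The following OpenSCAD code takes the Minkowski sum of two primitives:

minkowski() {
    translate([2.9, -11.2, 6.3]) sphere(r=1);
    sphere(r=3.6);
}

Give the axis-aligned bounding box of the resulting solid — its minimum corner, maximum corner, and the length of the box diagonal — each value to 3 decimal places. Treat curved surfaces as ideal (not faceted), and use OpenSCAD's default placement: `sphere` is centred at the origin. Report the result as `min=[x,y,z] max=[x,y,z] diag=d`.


min=[-1.700,-15.800,1.700] max=[7.500,-6.600,10.900] diag=15.935

A = translate([2.9, -11.2, 6.3]) sphere(r=1) → bbox [1.9,-12.2,5.3] .. [3.9,-10.2,7.3]
B = sphere(r=3.6) → bbox [-3.6,-3.6,-3.6] .. [3.6,3.6,3.6]
lo = A.lo+B.lo = [1.9-3.6, -12.2-3.6, 5.3-3.6] = [-1.700,-15.800,1.700]
hi = A.hi+B.hi = [3.9+3.6, -10.2+3.6, 7.3+3.6] = [7.500,-6.600,10.900]
diag = √(9.2²+9.2²+9.2²) = √253.92 = 15.935


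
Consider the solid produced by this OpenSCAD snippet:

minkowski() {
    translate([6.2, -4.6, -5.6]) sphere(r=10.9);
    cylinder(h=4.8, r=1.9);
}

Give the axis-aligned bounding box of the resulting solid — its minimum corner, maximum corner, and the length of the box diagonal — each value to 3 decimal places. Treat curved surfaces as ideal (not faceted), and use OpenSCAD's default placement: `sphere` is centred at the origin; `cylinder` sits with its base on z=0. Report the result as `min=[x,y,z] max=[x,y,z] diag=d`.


min=[-6.600,-17.400,-16.500] max=[19.000,8.200,10.100] diag=44.925

A = translate([6.2, -4.6, -5.6]) sphere(r=10.9) → bbox [-4.7,-15.5,-16.5] .. [17.1,6.3,5.3]
B = cylinder(h=4.8, r=1.9) → bbox [-1.9,-1.9,0] .. [1.9,1.9,4.8]
lo = A.lo+B.lo = [-4.7-1.9, -15.5-1.9, -16.5+0] = [-6.600,-17.400,-16.500]
hi = A.hi+B.hi = [17.1+1.9, 6.3+1.9, 5.3+4.8] = [19.000,8.200,10.100]
diag = √(25.6²+25.6²+26.6²) = √2018.28 = 44.925


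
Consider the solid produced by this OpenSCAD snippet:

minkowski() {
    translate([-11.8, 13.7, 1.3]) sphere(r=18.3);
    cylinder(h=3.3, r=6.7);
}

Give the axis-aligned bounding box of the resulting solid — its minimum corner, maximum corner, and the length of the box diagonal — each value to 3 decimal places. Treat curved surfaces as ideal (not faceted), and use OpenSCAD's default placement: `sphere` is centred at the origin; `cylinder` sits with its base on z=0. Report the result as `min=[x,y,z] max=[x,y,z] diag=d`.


min=[-36.800,-11.300,-17.000] max=[13.200,38.700,22.900] diag=81.191

A = translate([-11.8, 13.7, 1.3]) sphere(r=18.3) → bbox [-30.1,-4.6,-17] .. [6.5,32,19.6]
B = cylinder(h=3.3, r=6.7) → bbox [-6.7,-6.7,0] .. [6.7,6.7,3.3]
lo = A.lo+B.lo = [-30.1-6.7, -4.6-6.7, -17+0] = [-36.800,-11.300,-17.000]
hi = A.hi+B.hi = [6.5+6.7, 32+6.7, 19.6+3.3] = [13.200,38.700,22.900]
diag = √(50²+50²+39.9²) = √6592.01 = 81.191


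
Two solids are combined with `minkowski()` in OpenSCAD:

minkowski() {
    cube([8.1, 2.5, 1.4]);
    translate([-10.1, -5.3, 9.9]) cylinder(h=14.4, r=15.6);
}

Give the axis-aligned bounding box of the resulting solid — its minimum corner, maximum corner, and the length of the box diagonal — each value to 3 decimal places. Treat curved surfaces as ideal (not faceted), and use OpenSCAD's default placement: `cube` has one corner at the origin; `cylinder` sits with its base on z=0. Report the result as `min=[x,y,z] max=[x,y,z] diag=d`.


A = translate([-10.1, -5.3, 9.9]) cylinder(h=14.4, r=15.6) → bbox [-25.7,-20.9,9.9] .. [5.5,10.3,24.3]
B = cube([8.1, 2.5, 1.4]) → bbox [0,0,0] .. [8.1,2.5,1.4]
lo = A.lo+B.lo = [-25.7+0, -20.9+0, 9.9+0] = [-25.700,-20.900,9.900]
hi = A.hi+B.hi = [5.5+8.1, 10.3+2.5, 24.3+1.4] = [13.600,12.800,25.700]
diag = √(39.3²+33.7²+15.8²) = √2929.82 = 54.128

min=[-25.700,-20.900,9.900] max=[13.600,12.800,25.700] diag=54.128


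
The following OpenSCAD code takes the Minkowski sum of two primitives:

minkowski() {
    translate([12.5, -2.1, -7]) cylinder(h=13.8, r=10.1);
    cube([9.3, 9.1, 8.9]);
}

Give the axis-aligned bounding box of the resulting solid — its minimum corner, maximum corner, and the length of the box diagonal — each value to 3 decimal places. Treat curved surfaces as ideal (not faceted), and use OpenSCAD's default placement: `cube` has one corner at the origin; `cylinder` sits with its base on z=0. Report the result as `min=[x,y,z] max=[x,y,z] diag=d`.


min=[2.400,-12.200,-7.000] max=[31.900,17.100,15.700] diag=47.371

A = translate([12.5, -2.1, -7]) cylinder(h=13.8, r=10.1) → bbox [2.4,-12.2,-7] .. [22.6,8,6.8]
B = cube([9.3, 9.1, 8.9]) → bbox [0,0,0] .. [9.3,9.1,8.9]
lo = A.lo+B.lo = [2.4+0, -12.2+0, -7+0] = [2.400,-12.200,-7.000]
hi = A.hi+B.hi = [22.6+9.3, 8+9.1, 6.8+8.9] = [31.900,17.100,15.700]
diag = √(29.5²+29.3²+22.7²) = √2244.03 = 47.371


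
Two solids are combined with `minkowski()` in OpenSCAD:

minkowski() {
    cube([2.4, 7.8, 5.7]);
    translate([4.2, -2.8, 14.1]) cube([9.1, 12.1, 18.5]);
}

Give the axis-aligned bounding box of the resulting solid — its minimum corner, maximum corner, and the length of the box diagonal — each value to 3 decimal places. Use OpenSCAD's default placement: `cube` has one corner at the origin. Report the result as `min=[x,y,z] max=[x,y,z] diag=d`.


A = translate([4.2, -2.8, 14.1]) cube([9.1, 12.1, 18.5]) → bbox [4.2,-2.8,14.1] .. [13.3,9.3,32.6]
B = cube([2.4, 7.8, 5.7]) → bbox [0,0,0] .. [2.4,7.8,5.7]
lo = A.lo+B.lo = [4.2+0, -2.8+0, 14.1+0] = [4.200,-2.800,14.100]
hi = A.hi+B.hi = [13.3+2.4, 9.3+7.8, 32.6+5.7] = [15.700,17.100,38.300]
diag = √(11.5²+19.9²+24.2²) = √1113.9 = 33.375

min=[4.200,-2.800,14.100] max=[15.700,17.100,38.300] diag=33.375


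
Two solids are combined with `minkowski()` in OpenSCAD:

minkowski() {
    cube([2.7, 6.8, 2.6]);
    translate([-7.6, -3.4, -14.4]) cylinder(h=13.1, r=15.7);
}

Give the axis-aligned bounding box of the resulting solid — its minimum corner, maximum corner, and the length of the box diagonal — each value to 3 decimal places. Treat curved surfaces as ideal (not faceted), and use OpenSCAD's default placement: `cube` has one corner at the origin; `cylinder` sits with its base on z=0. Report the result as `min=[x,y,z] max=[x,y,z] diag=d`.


min=[-23.300,-19.100,-14.400] max=[10.800,19.100,1.300] diag=53.559

A = translate([-7.6, -3.4, -14.4]) cylinder(h=13.1, r=15.7) → bbox [-23.3,-19.1,-14.4] .. [8.1,12.3,-1.3]
B = cube([2.7, 6.8, 2.6]) → bbox [0,0,0] .. [2.7,6.8,2.6]
lo = A.lo+B.lo = [-23.3+0, -19.1+0, -14.4+0] = [-23.300,-19.100,-14.400]
hi = A.hi+B.hi = [8.1+2.7, 12.3+6.8, -1.3+2.6] = [10.800,19.100,1.300]
diag = √(34.1²+38.2²+15.7²) = √2868.54 = 53.559


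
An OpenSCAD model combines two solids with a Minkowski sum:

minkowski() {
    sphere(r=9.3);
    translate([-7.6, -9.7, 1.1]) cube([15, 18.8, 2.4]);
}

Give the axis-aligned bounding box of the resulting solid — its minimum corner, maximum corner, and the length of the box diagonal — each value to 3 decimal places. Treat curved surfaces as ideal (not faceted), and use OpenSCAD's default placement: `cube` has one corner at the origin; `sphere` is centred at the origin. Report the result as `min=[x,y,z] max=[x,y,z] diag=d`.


A = translate([-7.6, -9.7, 1.1]) cube([15, 18.8, 2.4]) → bbox [-7.6,-9.7,1.1] .. [7.4,9.1,3.5]
B = sphere(r=9.3) → bbox [-9.3,-9.3,-9.3] .. [9.3,9.3,9.3]
lo = A.lo+B.lo = [-7.6-9.3, -9.7-9.3, 1.1-9.3] = [-16.900,-19.000,-8.200]
hi = A.hi+B.hi = [7.4+9.3, 9.1+9.3, 3.5+9.3] = [16.700,18.400,12.800]
diag = √(33.6²+37.4²+21²) = √2968.72 = 54.486

min=[-16.900,-19.000,-8.200] max=[16.700,18.400,12.800] diag=54.486


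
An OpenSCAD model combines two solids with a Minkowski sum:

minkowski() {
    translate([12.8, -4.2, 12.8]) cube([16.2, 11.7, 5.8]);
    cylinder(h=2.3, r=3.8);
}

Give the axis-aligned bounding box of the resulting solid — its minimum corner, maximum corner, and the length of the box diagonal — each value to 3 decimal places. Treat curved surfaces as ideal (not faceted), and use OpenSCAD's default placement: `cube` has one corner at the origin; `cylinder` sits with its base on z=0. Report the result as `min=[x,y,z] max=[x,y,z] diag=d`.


min=[9.000,-8.000,12.800] max=[32.800,11.300,20.900] diag=31.694

A = translate([12.8, -4.2, 12.8]) cube([16.2, 11.7, 5.8]) → bbox [12.8,-4.2,12.8] .. [29,7.5,18.6]
B = cylinder(h=2.3, r=3.8) → bbox [-3.8,-3.8,0] .. [3.8,3.8,2.3]
lo = A.lo+B.lo = [12.8-3.8, -4.2-3.8, 12.8+0] = [9.000,-8.000,12.800]
hi = A.hi+B.hi = [29+3.8, 7.5+3.8, 18.6+2.3] = [32.800,11.300,20.900]
diag = √(23.8²+19.3²+8.1²) = √1004.54 = 31.694


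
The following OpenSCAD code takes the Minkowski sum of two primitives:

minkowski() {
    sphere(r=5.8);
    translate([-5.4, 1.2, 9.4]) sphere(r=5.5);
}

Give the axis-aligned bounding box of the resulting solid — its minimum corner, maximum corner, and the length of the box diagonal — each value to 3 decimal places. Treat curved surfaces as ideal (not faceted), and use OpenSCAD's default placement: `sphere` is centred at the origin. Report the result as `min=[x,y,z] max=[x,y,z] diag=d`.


A = translate([-5.4, 1.2, 9.4]) sphere(r=5.5) → bbox [-10.9,-4.3,3.9] .. [0.1,6.7,14.9]
B = sphere(r=5.8) → bbox [-5.8,-5.8,-5.8] .. [5.8,5.8,5.8]
lo = A.lo+B.lo = [-10.9-5.8, -4.3-5.8, 3.9-5.8] = [-16.700,-10.100,-1.900]
hi = A.hi+B.hi = [0.1+5.8, 6.7+5.8, 14.9+5.8] = [5.900,12.500,20.700]
diag = √(22.6²+22.6²+22.6²) = √1532.28 = 39.144

min=[-16.700,-10.100,-1.900] max=[5.900,12.500,20.700] diag=39.144


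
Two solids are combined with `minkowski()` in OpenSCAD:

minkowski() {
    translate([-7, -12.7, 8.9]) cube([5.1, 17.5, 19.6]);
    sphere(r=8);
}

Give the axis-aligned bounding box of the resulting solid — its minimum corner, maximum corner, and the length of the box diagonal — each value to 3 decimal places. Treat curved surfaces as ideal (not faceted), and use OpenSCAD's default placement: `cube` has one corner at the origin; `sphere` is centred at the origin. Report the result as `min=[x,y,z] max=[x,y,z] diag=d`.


A = translate([-7, -12.7, 8.9]) cube([5.1, 17.5, 19.6]) → bbox [-7,-12.7,8.9] .. [-1.9,4.8,28.5]
B = sphere(r=8) → bbox [-8,-8,-8] .. [8,8,8]
lo = A.lo+B.lo = [-7-8, -12.7-8, 8.9-8] = [-15.000,-20.700,0.900]
hi = A.hi+B.hi = [-1.9+8, 4.8+8, 28.5+8] = [6.100,12.800,36.500]
diag = √(21.1²+33.5²+35.6²) = √2834.82 = 53.243

min=[-15.000,-20.700,0.900] max=[6.100,12.800,36.500] diag=53.243


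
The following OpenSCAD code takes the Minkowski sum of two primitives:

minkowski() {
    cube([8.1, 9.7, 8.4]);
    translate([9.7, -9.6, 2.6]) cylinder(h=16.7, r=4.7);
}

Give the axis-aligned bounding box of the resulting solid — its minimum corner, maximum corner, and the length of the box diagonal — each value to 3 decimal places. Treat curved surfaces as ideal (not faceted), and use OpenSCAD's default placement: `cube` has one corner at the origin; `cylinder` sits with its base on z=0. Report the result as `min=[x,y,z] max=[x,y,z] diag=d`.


A = translate([9.7, -9.6, 2.6]) cylinder(h=16.7, r=4.7) → bbox [5,-14.3,2.6] .. [14.4,-4.9,19.3]
B = cube([8.1, 9.7, 8.4]) → bbox [0,0,0] .. [8.1,9.7,8.4]
lo = A.lo+B.lo = [5+0, -14.3+0, 2.6+0] = [5.000,-14.300,2.600]
hi = A.hi+B.hi = [14.4+8.1, -4.9+9.7, 19.3+8.4] = [22.500,4.800,27.700]
diag = √(17.5²+19.1²+25.1²) = √1301.07 = 36.070

min=[5.000,-14.300,2.600] max=[22.500,4.800,27.700] diag=36.070


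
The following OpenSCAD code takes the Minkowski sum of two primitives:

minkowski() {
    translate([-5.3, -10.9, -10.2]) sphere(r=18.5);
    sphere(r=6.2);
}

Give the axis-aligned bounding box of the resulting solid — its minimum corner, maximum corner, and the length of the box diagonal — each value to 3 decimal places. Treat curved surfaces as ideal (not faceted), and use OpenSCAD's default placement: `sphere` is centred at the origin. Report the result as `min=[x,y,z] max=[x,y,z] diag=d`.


min=[-30.000,-35.600,-34.900] max=[19.400,13.800,14.500] diag=85.563

A = translate([-5.3, -10.9, -10.2]) sphere(r=18.5) → bbox [-23.8,-29.4,-28.7] .. [13.2,7.6,8.3]
B = sphere(r=6.2) → bbox [-6.2,-6.2,-6.2] .. [6.2,6.2,6.2]
lo = A.lo+B.lo = [-23.8-6.2, -29.4-6.2, -28.7-6.2] = [-30.000,-35.600,-34.900]
hi = A.hi+B.hi = [13.2+6.2, 7.6+6.2, 8.3+6.2] = [19.400,13.800,14.500]
diag = √(49.4²+49.4²+49.4²) = √7321.08 = 85.563


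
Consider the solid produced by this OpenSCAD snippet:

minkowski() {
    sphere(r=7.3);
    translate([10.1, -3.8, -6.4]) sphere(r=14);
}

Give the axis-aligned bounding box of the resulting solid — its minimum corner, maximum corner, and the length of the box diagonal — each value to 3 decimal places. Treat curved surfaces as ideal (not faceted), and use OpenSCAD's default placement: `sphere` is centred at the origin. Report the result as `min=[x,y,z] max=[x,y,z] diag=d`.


A = translate([10.1, -3.8, -6.4]) sphere(r=14) → bbox [-3.9,-17.8,-20.4] .. [24.1,10.2,7.6]
B = sphere(r=7.3) → bbox [-7.3,-7.3,-7.3] .. [7.3,7.3,7.3]
lo = A.lo+B.lo = [-3.9-7.3, -17.8-7.3, -20.4-7.3] = [-11.200,-25.100,-27.700]
hi = A.hi+B.hi = [24.1+7.3, 10.2+7.3, 7.6+7.3] = [31.400,17.500,14.900]
diag = √(42.6²+42.6²+42.6²) = √5444.28 = 73.785

min=[-11.200,-25.100,-27.700] max=[31.400,17.500,14.900] diag=73.785


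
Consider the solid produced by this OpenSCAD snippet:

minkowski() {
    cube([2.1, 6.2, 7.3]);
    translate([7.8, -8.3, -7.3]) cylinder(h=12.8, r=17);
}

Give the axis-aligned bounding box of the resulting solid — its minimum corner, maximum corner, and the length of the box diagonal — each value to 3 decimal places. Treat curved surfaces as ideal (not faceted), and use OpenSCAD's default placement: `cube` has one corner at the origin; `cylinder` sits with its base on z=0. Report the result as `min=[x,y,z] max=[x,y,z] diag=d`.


min=[-9.200,-25.300,-7.300] max=[26.900,14.900,12.800] diag=57.648

A = translate([7.8, -8.3, -7.3]) cylinder(h=12.8, r=17) → bbox [-9.2,-25.3,-7.3] .. [24.8,8.7,5.5]
B = cube([2.1, 6.2, 7.3]) → bbox [0,0,0] .. [2.1,6.2,7.3]
lo = A.lo+B.lo = [-9.2+0, -25.3+0, -7.3+0] = [-9.200,-25.300,-7.300]
hi = A.hi+B.hi = [24.8+2.1, 8.7+6.2, 5.5+7.3] = [26.900,14.900,12.800]
diag = √(36.1²+40.2²+20.1²) = √3323.26 = 57.648


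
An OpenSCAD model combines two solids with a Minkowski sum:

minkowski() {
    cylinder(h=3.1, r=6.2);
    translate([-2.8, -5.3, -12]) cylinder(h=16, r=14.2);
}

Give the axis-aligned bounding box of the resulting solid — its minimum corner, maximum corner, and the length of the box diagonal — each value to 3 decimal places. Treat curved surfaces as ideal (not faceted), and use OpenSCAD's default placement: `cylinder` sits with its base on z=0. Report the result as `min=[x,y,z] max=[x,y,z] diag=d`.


min=[-23.200,-25.700,-12.000] max=[17.600,15.100,7.100] diag=60.779

A = translate([-2.8, -5.3, -12]) cylinder(h=16, r=14.2) → bbox [-17,-19.5,-12] .. [11.4,8.9,4]
B = cylinder(h=3.1, r=6.2) → bbox [-6.2,-6.2,0] .. [6.2,6.2,3.1]
lo = A.lo+B.lo = [-17-6.2, -19.5-6.2, -12+0] = [-23.200,-25.700,-12.000]
hi = A.hi+B.hi = [11.4+6.2, 8.9+6.2, 4+3.1] = [17.600,15.100,7.100]
diag = √(40.8²+40.8²+19.1²) = √3694.09 = 60.779


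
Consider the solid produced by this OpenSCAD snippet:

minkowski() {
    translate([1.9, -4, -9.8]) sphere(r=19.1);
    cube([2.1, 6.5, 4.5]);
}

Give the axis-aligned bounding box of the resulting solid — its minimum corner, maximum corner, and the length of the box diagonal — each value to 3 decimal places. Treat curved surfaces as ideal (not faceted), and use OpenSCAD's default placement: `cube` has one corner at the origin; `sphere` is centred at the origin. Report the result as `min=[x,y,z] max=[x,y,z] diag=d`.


A = translate([1.9, -4, -9.8]) sphere(r=19.1) → bbox [-17.2,-23.1,-28.9] .. [21,15.1,9.3]
B = cube([2.1, 6.5, 4.5]) → bbox [0,0,0] .. [2.1,6.5,4.5]
lo = A.lo+B.lo = [-17.2+0, -23.1+0, -28.9+0] = [-17.200,-23.100,-28.900]
hi = A.hi+B.hi = [21+2.1, 15.1+6.5, 9.3+4.5] = [23.100,21.600,13.800]
diag = √(40.3²+44.7²+42.7²) = √5445.47 = 73.793

min=[-17.200,-23.100,-28.900] max=[23.100,21.600,13.800] diag=73.793


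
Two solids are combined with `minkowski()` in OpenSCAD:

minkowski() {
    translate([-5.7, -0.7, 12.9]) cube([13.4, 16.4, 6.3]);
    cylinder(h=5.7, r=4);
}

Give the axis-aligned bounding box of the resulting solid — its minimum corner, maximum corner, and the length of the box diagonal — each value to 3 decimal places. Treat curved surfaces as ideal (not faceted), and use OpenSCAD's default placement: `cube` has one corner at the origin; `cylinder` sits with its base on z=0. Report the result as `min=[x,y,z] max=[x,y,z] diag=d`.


min=[-9.700,-4.700,12.900] max=[11.700,19.700,24.900] diag=34.602

A = translate([-5.7, -0.7, 12.9]) cube([13.4, 16.4, 6.3]) → bbox [-5.7,-0.7,12.9] .. [7.7,15.7,19.2]
B = cylinder(h=5.7, r=4) → bbox [-4,-4,0] .. [4,4,5.7]
lo = A.lo+B.lo = [-5.7-4, -0.7-4, 12.9+0] = [-9.700,-4.700,12.900]
hi = A.hi+B.hi = [7.7+4, 15.7+4, 19.2+5.7] = [11.700,19.700,24.900]
diag = √(21.4²+24.4²+12²) = √1197.32 = 34.602


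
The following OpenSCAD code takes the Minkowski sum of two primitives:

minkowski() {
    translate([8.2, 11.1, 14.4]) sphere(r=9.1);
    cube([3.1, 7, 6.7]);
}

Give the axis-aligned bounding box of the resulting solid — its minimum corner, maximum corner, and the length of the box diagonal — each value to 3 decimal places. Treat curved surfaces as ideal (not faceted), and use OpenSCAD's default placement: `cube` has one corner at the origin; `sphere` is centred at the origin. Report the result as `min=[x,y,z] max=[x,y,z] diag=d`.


A = translate([8.2, 11.1, 14.4]) sphere(r=9.1) → bbox [-0.9,2,5.3] .. [17.3,20.2,23.5]
B = cube([3.1, 7, 6.7]) → bbox [0,0,0] .. [3.1,7,6.7]
lo = A.lo+B.lo = [-0.9+0, 2+0, 5.3+0] = [-0.900,2.000,5.300]
hi = A.hi+B.hi = [17.3+3.1, 20.2+7, 23.5+6.7] = [20.400,27.200,30.200]
diag = √(21.3²+25.2²+24.9²) = √1708.74 = 41.337

min=[-0.900,2.000,5.300] max=[20.400,27.200,30.200] diag=41.337


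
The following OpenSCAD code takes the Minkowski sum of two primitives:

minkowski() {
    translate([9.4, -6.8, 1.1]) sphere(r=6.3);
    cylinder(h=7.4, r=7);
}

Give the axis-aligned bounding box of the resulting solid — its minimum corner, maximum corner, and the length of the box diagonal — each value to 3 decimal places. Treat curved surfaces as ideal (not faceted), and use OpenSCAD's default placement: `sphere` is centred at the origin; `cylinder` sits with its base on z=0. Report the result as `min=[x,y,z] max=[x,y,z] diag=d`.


A = translate([9.4, -6.8, 1.1]) sphere(r=6.3) → bbox [3.1,-13.1,-5.2] .. [15.7,-0.5,7.4]
B = cylinder(h=7.4, r=7) → bbox [-7,-7,0] .. [7,7,7.4]
lo = A.lo+B.lo = [3.1-7, -13.1-7, -5.2+0] = [-3.900,-20.100,-5.200]
hi = A.hi+B.hi = [15.7+7, -0.5+7, 7.4+7.4] = [22.700,6.500,14.800]
diag = √(26.6²+26.6²+20²) = √1815.12 = 42.604

min=[-3.900,-20.100,-5.200] max=[22.700,6.500,14.800] diag=42.604


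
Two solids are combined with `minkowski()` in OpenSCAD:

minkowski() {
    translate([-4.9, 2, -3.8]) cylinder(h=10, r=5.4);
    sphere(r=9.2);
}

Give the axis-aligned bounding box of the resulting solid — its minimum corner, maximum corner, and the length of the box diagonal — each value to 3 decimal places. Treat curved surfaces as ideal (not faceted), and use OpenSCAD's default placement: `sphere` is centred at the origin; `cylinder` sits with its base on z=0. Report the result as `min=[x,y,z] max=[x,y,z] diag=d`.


min=[-19.500,-12.600,-13.000] max=[9.700,16.600,15.400] diag=50.118

A = translate([-4.9, 2, -3.8]) cylinder(h=10, r=5.4) → bbox [-10.3,-3.4,-3.8] .. [0.5,7.4,6.2]
B = sphere(r=9.2) → bbox [-9.2,-9.2,-9.2] .. [9.2,9.2,9.2]
lo = A.lo+B.lo = [-10.3-9.2, -3.4-9.2, -3.8-9.2] = [-19.500,-12.600,-13.000]
hi = A.hi+B.hi = [0.5+9.2, 7.4+9.2, 6.2+9.2] = [9.700,16.600,15.400]
diag = √(29.2²+29.2²+28.4²) = √2511.84 = 50.118


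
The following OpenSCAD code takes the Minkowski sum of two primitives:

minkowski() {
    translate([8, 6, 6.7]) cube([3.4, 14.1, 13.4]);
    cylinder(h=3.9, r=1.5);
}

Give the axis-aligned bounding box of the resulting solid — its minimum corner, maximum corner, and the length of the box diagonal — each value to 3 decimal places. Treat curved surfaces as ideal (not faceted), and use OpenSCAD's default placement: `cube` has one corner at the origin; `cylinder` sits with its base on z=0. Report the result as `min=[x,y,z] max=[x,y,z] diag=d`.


A = translate([8, 6, 6.7]) cube([3.4, 14.1, 13.4]) → bbox [8,6,6.7] .. [11.4,20.1,20.1]
B = cylinder(h=3.9, r=1.5) → bbox [-1.5,-1.5,0] .. [1.5,1.5,3.9]
lo = A.lo+B.lo = [8-1.5, 6-1.5, 6.7+0] = [6.500,4.500,6.700]
hi = A.hi+B.hi = [11.4+1.5, 20.1+1.5, 20.1+3.9] = [12.900,21.600,24.000]
diag = √(6.4²+17.1²+17.3²) = √632.66 = 25.153

min=[6.500,4.500,6.700] max=[12.900,21.600,24.000] diag=25.153


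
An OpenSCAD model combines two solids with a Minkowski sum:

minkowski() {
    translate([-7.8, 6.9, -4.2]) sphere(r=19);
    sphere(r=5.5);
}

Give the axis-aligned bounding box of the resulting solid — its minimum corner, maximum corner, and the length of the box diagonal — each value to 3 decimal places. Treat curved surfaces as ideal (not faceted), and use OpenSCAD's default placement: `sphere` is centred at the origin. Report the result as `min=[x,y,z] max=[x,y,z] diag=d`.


A = translate([-7.8, 6.9, -4.2]) sphere(r=19) → bbox [-26.8,-12.1,-23.2] .. [11.2,25.9,14.8]
B = sphere(r=5.5) → bbox [-5.5,-5.5,-5.5] .. [5.5,5.5,5.5]
lo = A.lo+B.lo = [-26.8-5.5, -12.1-5.5, -23.2-5.5] = [-32.300,-17.600,-28.700]
hi = A.hi+B.hi = [11.2+5.5, 25.9+5.5, 14.8+5.5] = [16.700,31.400,20.300]
diag = √(49²+49²+49²) = √7203 = 84.870

min=[-32.300,-17.600,-28.700] max=[16.700,31.400,20.300] diag=84.870


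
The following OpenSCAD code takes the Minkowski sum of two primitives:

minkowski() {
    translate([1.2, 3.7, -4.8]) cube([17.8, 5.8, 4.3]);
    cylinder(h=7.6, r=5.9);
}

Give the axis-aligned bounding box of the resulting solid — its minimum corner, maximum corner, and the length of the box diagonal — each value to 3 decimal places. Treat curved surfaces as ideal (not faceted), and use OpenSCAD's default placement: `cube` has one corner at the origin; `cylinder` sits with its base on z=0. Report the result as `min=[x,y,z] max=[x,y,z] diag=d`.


A = translate([1.2, 3.7, -4.8]) cube([17.8, 5.8, 4.3]) → bbox [1.2,3.7,-4.8] .. [19,9.5,-0.5]
B = cylinder(h=7.6, r=5.9) → bbox [-5.9,-5.9,0] .. [5.9,5.9,7.6]
lo = A.lo+B.lo = [1.2-5.9, 3.7-5.9, -4.8+0] = [-4.700,-2.200,-4.800]
hi = A.hi+B.hi = [19+5.9, 9.5+5.9, -0.5+7.6] = [24.900,15.400,7.100]
diag = √(29.6²+17.6²+11.9²) = √1327.53 = 36.435

min=[-4.700,-2.200,-4.800] max=[24.900,15.400,7.100] diag=36.435


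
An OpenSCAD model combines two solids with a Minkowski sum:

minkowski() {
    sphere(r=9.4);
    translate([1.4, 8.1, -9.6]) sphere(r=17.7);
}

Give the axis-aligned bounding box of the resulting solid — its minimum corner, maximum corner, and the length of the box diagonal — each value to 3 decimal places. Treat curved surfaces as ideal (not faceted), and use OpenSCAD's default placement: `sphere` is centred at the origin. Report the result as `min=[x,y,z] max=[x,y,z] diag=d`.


A = translate([1.4, 8.1, -9.6]) sphere(r=17.7) → bbox [-16.3,-9.6,-27.3] .. [19.1,25.8,8.1]
B = sphere(r=9.4) → bbox [-9.4,-9.4,-9.4] .. [9.4,9.4,9.4]
lo = A.lo+B.lo = [-16.3-9.4, -9.6-9.4, -27.3-9.4] = [-25.700,-19.000,-36.700]
hi = A.hi+B.hi = [19.1+9.4, 25.8+9.4, 8.1+9.4] = [28.500,35.200,17.500]
diag = √(54.2²+54.2²+54.2²) = √8812.92 = 93.877

min=[-25.700,-19.000,-36.700] max=[28.500,35.200,17.500] diag=93.877


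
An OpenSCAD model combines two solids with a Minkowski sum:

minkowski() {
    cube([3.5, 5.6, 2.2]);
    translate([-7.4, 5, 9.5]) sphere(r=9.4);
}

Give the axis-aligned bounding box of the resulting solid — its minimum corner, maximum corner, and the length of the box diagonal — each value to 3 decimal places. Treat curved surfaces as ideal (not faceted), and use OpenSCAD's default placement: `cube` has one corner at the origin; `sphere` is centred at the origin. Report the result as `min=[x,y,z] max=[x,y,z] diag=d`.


min=[-16.800,-4.400,0.100] max=[5.500,20.000,21.100] diag=39.162

A = translate([-7.4, 5, 9.5]) sphere(r=9.4) → bbox [-16.8,-4.4,0.1] .. [2,14.4,18.9]
B = cube([3.5, 5.6, 2.2]) → bbox [0,0,0] .. [3.5,5.6,2.2]
lo = A.lo+B.lo = [-16.8+0, -4.4+0, 0.1+0] = [-16.800,-4.400,0.100]
hi = A.hi+B.hi = [2+3.5, 14.4+5.6, 18.9+2.2] = [5.500,20.000,21.100]
diag = √(22.3²+24.4²+21²) = √1533.65 = 39.162


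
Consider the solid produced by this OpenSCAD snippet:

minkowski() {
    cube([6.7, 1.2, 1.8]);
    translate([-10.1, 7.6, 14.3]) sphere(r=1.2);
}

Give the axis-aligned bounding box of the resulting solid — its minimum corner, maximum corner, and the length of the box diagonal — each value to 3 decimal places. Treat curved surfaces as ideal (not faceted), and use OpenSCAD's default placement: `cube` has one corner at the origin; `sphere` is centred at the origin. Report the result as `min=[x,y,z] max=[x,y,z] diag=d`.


A = translate([-10.1, 7.6, 14.3]) sphere(r=1.2) → bbox [-11.3,6.4,13.1] .. [-8.9,8.8,15.5]
B = cube([6.7, 1.2, 1.8]) → bbox [0,0,0] .. [6.7,1.2,1.8]
lo = A.lo+B.lo = [-11.3+0, 6.4+0, 13.1+0] = [-11.300,6.400,13.100]
hi = A.hi+B.hi = [-8.9+6.7, 8.8+1.2, 15.5+1.8] = [-2.200,10.000,17.300]
diag = √(9.1²+3.6²+4.2²) = √113.41 = 10.649

min=[-11.300,6.400,13.100] max=[-2.200,10.000,17.300] diag=10.649


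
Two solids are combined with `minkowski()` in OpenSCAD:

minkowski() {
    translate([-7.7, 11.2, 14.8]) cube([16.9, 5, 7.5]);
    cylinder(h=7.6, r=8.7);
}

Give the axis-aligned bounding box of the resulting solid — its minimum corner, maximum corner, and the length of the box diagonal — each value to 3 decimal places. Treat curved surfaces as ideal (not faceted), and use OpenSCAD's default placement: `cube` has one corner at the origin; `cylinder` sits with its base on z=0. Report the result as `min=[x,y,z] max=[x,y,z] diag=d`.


A = translate([-7.7, 11.2, 14.8]) cube([16.9, 5, 7.5]) → bbox [-7.7,11.2,14.8] .. [9.2,16.2,22.3]
B = cylinder(h=7.6, r=8.7) → bbox [-8.7,-8.7,0] .. [8.7,8.7,7.6]
lo = A.lo+B.lo = [-7.7-8.7, 11.2-8.7, 14.8+0] = [-16.400,2.500,14.800]
hi = A.hi+B.hi = [9.2+8.7, 16.2+8.7, 22.3+7.6] = [17.900,24.900,29.900]
diag = √(34.3²+22.4²+15.1²) = √1906.26 = 43.661

min=[-16.400,2.500,14.800] max=[17.900,24.900,29.900] diag=43.661


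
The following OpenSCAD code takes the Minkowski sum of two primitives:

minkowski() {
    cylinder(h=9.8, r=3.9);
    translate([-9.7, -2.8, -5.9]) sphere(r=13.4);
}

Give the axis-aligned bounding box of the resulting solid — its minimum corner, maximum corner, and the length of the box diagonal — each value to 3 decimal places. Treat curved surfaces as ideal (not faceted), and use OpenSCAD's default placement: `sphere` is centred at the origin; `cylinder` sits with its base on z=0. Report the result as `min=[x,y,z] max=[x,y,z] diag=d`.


min=[-27.000,-20.100,-19.300] max=[7.600,14.500,17.300] diag=61.105

A = translate([-9.7, -2.8, -5.9]) sphere(r=13.4) → bbox [-23.1,-16.2,-19.3] .. [3.7,10.6,7.5]
B = cylinder(h=9.8, r=3.9) → bbox [-3.9,-3.9,0] .. [3.9,3.9,9.8]
lo = A.lo+B.lo = [-23.1-3.9, -16.2-3.9, -19.3+0] = [-27.000,-20.100,-19.300]
hi = A.hi+B.hi = [3.7+3.9, 10.6+3.9, 7.5+9.8] = [7.600,14.500,17.300]
diag = √(34.6²+34.6²+36.6²) = √3733.88 = 61.105


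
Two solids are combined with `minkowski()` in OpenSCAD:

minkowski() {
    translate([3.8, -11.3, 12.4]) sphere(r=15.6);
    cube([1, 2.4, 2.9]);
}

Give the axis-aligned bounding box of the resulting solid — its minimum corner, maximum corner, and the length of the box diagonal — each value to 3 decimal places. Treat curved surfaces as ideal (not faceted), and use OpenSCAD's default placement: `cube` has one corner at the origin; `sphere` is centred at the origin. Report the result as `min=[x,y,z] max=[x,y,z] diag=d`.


min=[-11.800,-26.900,-3.200] max=[20.400,6.700,30.900] diag=57.694

A = translate([3.8, -11.3, 12.4]) sphere(r=15.6) → bbox [-11.8,-26.9,-3.2] .. [19.4,4.3,28]
B = cube([1, 2.4, 2.9]) → bbox [0,0,0] .. [1,2.4,2.9]
lo = A.lo+B.lo = [-11.8+0, -26.9+0, -3.2+0] = [-11.800,-26.900,-3.200]
hi = A.hi+B.hi = [19.4+1, 4.3+2.4, 28+2.9] = [20.400,6.700,30.900]
diag = √(32.2²+33.6²+34.1²) = √3328.61 = 57.694


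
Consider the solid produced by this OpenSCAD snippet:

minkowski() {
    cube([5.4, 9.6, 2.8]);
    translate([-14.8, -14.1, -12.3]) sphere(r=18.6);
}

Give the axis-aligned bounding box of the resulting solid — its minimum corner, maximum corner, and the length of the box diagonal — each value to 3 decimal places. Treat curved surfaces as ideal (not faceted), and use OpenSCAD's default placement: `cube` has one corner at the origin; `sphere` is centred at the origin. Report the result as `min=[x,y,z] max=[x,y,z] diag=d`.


A = translate([-14.8, -14.1, -12.3]) sphere(r=18.6) → bbox [-33.4,-32.7,-30.9] .. [3.8,4.5,6.3]
B = cube([5.4, 9.6, 2.8]) → bbox [0,0,0] .. [5.4,9.6,2.8]
lo = A.lo+B.lo = [-33.4+0, -32.7+0, -30.9+0] = [-33.400,-32.700,-30.900]
hi = A.hi+B.hi = [3.8+5.4, 4.5+9.6, 6.3+2.8] = [9.200,14.100,9.100]
diag = √(42.6²+46.8²+40²) = √5605 = 74.867

min=[-33.400,-32.700,-30.900] max=[9.200,14.100,9.100] diag=74.867


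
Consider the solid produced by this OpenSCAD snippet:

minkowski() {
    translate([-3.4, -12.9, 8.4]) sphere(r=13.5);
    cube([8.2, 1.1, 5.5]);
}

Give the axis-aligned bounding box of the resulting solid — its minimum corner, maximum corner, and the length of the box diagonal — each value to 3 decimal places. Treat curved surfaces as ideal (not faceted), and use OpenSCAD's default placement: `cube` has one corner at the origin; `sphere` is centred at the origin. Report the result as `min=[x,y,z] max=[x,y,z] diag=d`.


min=[-16.900,-26.400,-5.100] max=[18.300,1.700,27.400] diag=55.542

A = translate([-3.4, -12.9, 8.4]) sphere(r=13.5) → bbox [-16.9,-26.4,-5.1] .. [10.1,0.6,21.9]
B = cube([8.2, 1.1, 5.5]) → bbox [0,0,0] .. [8.2,1.1,5.5]
lo = A.lo+B.lo = [-16.9+0, -26.4+0, -5.1+0] = [-16.900,-26.400,-5.100]
hi = A.hi+B.hi = [10.1+8.2, 0.6+1.1, 21.9+5.5] = [18.300,1.700,27.400]
diag = √(35.2²+28.1²+32.5²) = √3084.9 = 55.542
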